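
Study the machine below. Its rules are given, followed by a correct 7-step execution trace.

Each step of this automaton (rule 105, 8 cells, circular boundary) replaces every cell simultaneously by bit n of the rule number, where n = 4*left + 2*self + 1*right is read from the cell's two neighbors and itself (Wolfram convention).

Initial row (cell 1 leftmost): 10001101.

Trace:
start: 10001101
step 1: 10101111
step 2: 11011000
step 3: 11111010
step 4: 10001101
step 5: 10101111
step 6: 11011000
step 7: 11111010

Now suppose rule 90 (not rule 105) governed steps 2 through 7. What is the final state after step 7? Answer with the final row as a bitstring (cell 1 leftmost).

(re-executing steps 2..7 under rule 90; state before step 2: 10101111)
step 2: 10001000
step 3: 01010101
step 4: 00000000
step 5: 00000000
step 6: 00000000
step 7: 00000000

00000000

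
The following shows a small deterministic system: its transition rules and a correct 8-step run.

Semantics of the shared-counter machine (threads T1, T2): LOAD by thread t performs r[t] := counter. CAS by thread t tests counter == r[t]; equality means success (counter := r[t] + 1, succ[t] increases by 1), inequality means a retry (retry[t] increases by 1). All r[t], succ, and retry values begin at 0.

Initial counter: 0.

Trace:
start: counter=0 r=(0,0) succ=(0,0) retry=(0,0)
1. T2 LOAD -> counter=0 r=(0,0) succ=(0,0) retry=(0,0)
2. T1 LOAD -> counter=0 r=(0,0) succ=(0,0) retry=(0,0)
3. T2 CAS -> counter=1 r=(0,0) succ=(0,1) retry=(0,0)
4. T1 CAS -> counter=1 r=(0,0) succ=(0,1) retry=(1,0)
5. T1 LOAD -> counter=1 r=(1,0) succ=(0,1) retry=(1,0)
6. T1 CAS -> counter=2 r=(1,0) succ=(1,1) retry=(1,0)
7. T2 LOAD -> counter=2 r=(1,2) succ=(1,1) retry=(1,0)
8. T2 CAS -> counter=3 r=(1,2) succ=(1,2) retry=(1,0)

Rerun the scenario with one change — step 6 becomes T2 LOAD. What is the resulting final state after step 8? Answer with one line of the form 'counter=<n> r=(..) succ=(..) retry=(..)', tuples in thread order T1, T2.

(re-executing from step 6 with the substitution; state before step 6: counter=1 r=(1,0) succ=(0,1) retry=(1,0))
6. T2 LOAD -> counter=1 r=(1,1) succ=(0,1) retry=(1,0)
7. T2 LOAD -> counter=1 r=(1,1) succ=(0,1) retry=(1,0)
8. T2 CAS -> counter=2 r=(1,1) succ=(0,2) retry=(1,0)

counter=2 r=(1,1) succ=(0,2) retry=(1,0)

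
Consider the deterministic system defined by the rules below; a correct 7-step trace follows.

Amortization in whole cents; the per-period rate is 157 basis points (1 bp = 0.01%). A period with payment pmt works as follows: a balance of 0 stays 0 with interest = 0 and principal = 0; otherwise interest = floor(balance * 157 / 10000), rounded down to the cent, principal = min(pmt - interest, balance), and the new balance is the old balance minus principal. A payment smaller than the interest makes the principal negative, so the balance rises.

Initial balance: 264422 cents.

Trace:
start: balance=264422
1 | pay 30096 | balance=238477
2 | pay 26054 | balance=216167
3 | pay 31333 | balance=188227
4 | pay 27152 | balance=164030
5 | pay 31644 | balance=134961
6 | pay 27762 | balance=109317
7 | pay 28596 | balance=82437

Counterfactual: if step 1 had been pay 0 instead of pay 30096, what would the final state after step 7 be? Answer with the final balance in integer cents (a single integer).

115481

(re-executing from step 1 with the substitution; state before step 1: balance=264422)
1 | pay 0 | balance=268573
2 | pay 26054 | balance=246735
3 | pay 31333 | balance=219275
4 | pay 27152 | balance=195565
5 | pay 31644 | balance=166991
6 | pay 27762 | balance=141850
7 | pay 28596 | balance=115481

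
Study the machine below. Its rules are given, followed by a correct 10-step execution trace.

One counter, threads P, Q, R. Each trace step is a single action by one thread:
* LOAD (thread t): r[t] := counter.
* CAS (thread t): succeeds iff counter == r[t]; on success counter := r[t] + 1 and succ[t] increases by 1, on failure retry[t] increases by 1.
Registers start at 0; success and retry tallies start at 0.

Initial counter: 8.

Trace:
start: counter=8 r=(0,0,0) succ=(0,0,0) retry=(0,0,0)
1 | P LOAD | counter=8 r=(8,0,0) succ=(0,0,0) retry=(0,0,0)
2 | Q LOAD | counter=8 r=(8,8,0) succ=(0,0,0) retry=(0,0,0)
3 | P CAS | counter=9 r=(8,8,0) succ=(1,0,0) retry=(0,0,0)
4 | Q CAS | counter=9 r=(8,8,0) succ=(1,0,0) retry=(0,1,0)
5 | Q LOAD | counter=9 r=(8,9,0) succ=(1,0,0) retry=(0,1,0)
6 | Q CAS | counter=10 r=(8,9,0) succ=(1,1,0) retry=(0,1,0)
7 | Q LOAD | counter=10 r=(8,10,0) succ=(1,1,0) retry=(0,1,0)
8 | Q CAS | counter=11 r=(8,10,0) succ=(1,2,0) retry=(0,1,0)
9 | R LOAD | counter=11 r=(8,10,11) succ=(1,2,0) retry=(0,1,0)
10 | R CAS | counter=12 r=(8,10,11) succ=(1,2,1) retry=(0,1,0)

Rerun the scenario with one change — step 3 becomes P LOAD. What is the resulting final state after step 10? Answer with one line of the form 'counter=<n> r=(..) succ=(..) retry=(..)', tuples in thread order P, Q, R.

counter=12 r=(8,10,11) succ=(0,3,1) retry=(0,0,0)

(re-executing from step 3 with the substitution; state before step 3: counter=8 r=(8,8,0) succ=(0,0,0) retry=(0,0,0))
3 | P LOAD | counter=8 r=(8,8,0) succ=(0,0,0) retry=(0,0,0)
4 | Q CAS | counter=9 r=(8,8,0) succ=(0,1,0) retry=(0,0,0)
5 | Q LOAD | counter=9 r=(8,9,0) succ=(0,1,0) retry=(0,0,0)
6 | Q CAS | counter=10 r=(8,9,0) succ=(0,2,0) retry=(0,0,0)
7 | Q LOAD | counter=10 r=(8,10,0) succ=(0,2,0) retry=(0,0,0)
8 | Q CAS | counter=11 r=(8,10,0) succ=(0,3,0) retry=(0,0,0)
9 | R LOAD | counter=11 r=(8,10,11) succ=(0,3,0) retry=(0,0,0)
10 | R CAS | counter=12 r=(8,10,11) succ=(0,3,1) retry=(0,0,0)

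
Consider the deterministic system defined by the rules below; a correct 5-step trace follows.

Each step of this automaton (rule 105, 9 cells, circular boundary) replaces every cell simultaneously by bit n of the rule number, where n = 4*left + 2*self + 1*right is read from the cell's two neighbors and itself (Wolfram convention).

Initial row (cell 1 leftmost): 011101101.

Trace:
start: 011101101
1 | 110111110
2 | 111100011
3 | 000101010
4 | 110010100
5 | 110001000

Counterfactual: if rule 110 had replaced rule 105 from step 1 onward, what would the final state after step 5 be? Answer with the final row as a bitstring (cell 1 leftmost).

(re-executing steps 1..5 under rule 110; state before step 1: 011101101)
1 | 110111111
2 | 011100000
3 | 110100000
4 | 111100001
5 | 000100011

000100011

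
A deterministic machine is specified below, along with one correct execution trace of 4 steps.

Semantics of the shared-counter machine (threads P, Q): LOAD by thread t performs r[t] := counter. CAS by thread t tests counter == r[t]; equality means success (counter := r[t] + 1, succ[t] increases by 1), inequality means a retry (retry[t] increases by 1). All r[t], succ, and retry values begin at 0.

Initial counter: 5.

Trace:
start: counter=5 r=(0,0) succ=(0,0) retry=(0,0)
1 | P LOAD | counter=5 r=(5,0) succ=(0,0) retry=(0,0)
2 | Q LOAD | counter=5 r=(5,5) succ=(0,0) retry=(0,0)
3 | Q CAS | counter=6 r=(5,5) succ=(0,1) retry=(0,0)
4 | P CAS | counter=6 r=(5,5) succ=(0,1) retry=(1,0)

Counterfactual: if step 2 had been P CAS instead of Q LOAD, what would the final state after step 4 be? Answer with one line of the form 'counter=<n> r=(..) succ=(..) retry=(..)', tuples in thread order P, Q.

(re-executing from step 2 with the substitution; state before step 2: counter=5 r=(5,0) succ=(0,0) retry=(0,0))
2 | P CAS | counter=6 r=(5,0) succ=(1,0) retry=(0,0)
3 | Q CAS | counter=6 r=(5,0) succ=(1,0) retry=(0,1)
4 | P CAS | counter=6 r=(5,0) succ=(1,0) retry=(1,1)

counter=6 r=(5,0) succ=(1,0) retry=(1,1)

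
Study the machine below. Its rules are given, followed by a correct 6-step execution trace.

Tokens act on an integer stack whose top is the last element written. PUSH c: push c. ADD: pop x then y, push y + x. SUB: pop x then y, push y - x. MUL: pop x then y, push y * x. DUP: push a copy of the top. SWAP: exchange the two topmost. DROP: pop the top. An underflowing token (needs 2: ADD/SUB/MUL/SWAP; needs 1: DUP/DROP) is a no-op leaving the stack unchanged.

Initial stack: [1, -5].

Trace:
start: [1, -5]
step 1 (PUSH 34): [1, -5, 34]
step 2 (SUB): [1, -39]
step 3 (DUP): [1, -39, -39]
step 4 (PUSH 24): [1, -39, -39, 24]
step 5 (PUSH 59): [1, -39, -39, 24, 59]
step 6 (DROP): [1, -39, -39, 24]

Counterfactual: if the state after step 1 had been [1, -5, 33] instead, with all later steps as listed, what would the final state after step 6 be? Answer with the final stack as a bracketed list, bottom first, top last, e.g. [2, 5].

state after step 1 := [1, -5, 33]
step 2 (SUB): [1, -38]
step 3 (DUP): [1, -38, -38]
step 4 (PUSH 24): [1, -38, -38, 24]
step 5 (PUSH 59): [1, -38, -38, 24, 59]
step 6 (DROP): [1, -38, -38, 24]

[1, -38, -38, 24]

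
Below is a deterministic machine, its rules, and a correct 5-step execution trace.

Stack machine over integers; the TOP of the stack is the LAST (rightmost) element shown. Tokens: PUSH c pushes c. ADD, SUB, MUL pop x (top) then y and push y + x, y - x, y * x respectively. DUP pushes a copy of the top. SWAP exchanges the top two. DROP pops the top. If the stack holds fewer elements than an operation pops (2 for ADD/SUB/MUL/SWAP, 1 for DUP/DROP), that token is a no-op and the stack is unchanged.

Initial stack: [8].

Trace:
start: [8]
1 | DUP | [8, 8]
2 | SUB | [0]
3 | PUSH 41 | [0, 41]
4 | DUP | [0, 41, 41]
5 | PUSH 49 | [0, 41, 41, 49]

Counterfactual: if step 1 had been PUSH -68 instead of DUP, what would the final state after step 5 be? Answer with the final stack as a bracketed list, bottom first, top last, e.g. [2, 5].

[76, 41, 41, 49]

(re-executing from step 1 with the substitution; state before step 1: [8])
1 | PUSH -68 | [8, -68]
2 | SUB | [76]
3 | PUSH 41 | [76, 41]
4 | DUP | [76, 41, 41]
5 | PUSH 49 | [76, 41, 41, 49]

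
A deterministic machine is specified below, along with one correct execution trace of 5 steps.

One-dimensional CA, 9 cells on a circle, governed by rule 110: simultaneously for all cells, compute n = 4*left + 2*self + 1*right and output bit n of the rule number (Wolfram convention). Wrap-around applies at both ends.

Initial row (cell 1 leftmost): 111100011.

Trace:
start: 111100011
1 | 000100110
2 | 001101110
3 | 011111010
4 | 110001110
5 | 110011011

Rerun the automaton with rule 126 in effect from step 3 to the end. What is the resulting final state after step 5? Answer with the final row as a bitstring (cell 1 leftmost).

011011000

(re-executing steps 3..5 under rule 126; state before step 3: 001101110)
3 | 011111011
4 | 110001111
5 | 011011000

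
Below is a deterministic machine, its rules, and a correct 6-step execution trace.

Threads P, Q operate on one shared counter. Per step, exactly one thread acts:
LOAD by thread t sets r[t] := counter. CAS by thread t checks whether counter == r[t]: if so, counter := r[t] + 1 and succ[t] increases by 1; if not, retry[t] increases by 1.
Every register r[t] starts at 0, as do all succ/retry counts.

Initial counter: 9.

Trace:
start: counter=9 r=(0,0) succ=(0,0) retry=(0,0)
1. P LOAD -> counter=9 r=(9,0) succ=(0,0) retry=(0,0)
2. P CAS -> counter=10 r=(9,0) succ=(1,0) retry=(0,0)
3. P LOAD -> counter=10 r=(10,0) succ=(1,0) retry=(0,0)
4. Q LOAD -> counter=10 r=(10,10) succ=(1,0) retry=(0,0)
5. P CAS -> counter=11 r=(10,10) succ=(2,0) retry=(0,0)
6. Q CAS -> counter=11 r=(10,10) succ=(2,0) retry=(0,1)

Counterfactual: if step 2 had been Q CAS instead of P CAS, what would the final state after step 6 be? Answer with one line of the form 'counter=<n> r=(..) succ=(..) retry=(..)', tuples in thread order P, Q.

counter=10 r=(9,9) succ=(1,0) retry=(0,2)

(re-executing from step 2 with the substitution; state before step 2: counter=9 r=(9,0) succ=(0,0) retry=(0,0))
2. Q CAS -> counter=9 r=(9,0) succ=(0,0) retry=(0,1)
3. P LOAD -> counter=9 r=(9,0) succ=(0,0) retry=(0,1)
4. Q LOAD -> counter=9 r=(9,9) succ=(0,0) retry=(0,1)
5. P CAS -> counter=10 r=(9,9) succ=(1,0) retry=(0,1)
6. Q CAS -> counter=10 r=(9,9) succ=(1,0) retry=(0,2)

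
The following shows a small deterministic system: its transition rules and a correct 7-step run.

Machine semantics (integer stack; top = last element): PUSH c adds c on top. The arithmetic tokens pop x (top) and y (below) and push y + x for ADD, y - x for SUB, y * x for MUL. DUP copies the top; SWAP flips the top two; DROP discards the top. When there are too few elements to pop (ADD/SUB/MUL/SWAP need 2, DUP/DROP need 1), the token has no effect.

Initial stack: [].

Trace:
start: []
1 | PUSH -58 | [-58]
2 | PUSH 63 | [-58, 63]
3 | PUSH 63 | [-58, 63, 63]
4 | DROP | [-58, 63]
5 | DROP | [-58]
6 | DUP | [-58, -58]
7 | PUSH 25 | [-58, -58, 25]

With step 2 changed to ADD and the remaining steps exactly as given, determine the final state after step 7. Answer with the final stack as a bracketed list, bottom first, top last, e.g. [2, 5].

[25]

(re-executing from step 2 with the substitution; state before step 2: [-58])
2 | ADD | [-58]
3 | PUSH 63 | [-58, 63]
4 | DROP | [-58]
5 | DROP | []
6 | DUP | []
7 | PUSH 25 | [25]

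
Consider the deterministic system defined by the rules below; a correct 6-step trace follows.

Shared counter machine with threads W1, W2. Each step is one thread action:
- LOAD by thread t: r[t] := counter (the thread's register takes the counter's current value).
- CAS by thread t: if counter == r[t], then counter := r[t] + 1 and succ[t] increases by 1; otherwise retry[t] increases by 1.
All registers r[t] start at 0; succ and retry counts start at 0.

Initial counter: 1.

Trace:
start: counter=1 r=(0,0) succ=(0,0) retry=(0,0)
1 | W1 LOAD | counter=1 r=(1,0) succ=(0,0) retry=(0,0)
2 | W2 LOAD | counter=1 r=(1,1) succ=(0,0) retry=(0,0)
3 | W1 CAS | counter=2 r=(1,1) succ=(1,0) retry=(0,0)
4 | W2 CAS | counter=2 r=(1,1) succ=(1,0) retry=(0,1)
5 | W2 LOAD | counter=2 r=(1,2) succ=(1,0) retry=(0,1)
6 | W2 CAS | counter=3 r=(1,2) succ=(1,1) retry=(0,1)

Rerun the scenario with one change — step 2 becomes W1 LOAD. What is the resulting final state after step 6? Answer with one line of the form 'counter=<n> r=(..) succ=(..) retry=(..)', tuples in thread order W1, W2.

(re-executing from step 2 with the substitution; state before step 2: counter=1 r=(1,0) succ=(0,0) retry=(0,0))
2 | W1 LOAD | counter=1 r=(1,0) succ=(0,0) retry=(0,0)
3 | W1 CAS | counter=2 r=(1,0) succ=(1,0) retry=(0,0)
4 | W2 CAS | counter=2 r=(1,0) succ=(1,0) retry=(0,1)
5 | W2 LOAD | counter=2 r=(1,2) succ=(1,0) retry=(0,1)
6 | W2 CAS | counter=3 r=(1,2) succ=(1,1) retry=(0,1)

counter=3 r=(1,2) succ=(1,1) retry=(0,1)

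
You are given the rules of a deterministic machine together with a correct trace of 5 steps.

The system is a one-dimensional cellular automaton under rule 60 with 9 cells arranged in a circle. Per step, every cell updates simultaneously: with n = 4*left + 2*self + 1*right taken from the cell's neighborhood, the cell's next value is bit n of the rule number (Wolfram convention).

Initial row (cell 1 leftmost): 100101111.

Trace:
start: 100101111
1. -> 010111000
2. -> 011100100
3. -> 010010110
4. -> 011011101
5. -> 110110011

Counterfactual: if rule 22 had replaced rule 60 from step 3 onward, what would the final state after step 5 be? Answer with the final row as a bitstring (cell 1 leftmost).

000110001

(re-executing steps 3..5 under rule 22; state before step 3: 011100100)
3. -> 100011110
4. -> 110100000
5. -> 000110001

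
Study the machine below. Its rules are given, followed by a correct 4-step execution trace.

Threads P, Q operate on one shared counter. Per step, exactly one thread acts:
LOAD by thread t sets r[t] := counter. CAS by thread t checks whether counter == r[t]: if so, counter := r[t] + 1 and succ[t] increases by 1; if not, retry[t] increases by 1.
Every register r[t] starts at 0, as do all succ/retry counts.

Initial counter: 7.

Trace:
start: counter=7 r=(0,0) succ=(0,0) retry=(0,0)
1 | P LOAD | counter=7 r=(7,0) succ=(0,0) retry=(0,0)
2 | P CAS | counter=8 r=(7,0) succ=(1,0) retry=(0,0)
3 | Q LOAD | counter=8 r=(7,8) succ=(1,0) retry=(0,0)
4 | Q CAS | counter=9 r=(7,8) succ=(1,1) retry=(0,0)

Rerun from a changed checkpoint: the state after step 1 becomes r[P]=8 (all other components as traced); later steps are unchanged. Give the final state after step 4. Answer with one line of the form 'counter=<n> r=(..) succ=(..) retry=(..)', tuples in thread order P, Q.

state after step 1 := counter=7 r=(8,0) succ=(0,0) retry=(0,0)
2 | P CAS | counter=7 r=(8,0) succ=(0,0) retry=(1,0)
3 | Q LOAD | counter=7 r=(8,7) succ=(0,0) retry=(1,0)
4 | Q CAS | counter=8 r=(8,7) succ=(0,1) retry=(1,0)

counter=8 r=(8,7) succ=(0,1) retry=(1,0)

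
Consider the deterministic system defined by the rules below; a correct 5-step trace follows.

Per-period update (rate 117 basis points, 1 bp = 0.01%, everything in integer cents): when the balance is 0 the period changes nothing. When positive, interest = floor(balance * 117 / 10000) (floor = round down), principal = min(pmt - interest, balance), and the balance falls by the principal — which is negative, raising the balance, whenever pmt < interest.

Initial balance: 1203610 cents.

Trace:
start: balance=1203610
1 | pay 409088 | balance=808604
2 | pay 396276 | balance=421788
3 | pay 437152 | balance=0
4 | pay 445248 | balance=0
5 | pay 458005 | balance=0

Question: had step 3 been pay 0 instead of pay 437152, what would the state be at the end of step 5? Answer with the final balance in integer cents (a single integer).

(re-executing from step 3 with the substitution; state before step 3: balance=421788)
3 | pay 0 | balance=426722
4 | pay 445248 | balance=0
5 | pay 458005 | balance=0

0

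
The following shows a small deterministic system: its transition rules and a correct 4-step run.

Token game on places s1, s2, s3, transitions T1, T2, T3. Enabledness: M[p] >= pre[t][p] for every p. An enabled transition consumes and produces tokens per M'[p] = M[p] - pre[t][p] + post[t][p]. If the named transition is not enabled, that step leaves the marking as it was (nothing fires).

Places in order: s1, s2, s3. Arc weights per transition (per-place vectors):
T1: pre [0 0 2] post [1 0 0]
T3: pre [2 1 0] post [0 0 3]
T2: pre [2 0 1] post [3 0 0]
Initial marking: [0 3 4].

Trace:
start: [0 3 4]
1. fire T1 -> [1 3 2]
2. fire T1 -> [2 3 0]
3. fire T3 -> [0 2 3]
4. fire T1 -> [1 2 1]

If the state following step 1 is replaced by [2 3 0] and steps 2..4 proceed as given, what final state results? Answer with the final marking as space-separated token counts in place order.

1 2 1

state after step 1 := [2 3 0]
2. fire T1 -> [2 3 0]
3. fire T3 -> [0 2 3]
4. fire T1 -> [1 2 1]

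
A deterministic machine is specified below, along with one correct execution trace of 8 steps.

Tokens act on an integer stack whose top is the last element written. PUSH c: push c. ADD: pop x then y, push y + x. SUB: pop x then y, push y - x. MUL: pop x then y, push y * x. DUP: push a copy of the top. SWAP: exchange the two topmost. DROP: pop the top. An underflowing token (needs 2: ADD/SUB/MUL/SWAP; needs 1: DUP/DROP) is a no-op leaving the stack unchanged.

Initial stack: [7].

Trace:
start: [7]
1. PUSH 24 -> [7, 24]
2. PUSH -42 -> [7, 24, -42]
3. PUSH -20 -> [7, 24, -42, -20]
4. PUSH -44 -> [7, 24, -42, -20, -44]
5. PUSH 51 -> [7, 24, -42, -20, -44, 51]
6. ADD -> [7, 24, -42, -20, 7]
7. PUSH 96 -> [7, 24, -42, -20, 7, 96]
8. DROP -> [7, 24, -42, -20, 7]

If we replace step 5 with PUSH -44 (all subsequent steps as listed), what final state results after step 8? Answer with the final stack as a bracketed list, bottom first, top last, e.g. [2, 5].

(re-executing from step 5 with the substitution; state before step 5: [7, 24, -42, -20, -44])
5. PUSH -44 -> [7, 24, -42, -20, -44, -44]
6. ADD -> [7, 24, -42, -20, -88]
7. PUSH 96 -> [7, 24, -42, -20, -88, 96]
8. DROP -> [7, 24, -42, -20, -88]

[7, 24, -42, -20, -88]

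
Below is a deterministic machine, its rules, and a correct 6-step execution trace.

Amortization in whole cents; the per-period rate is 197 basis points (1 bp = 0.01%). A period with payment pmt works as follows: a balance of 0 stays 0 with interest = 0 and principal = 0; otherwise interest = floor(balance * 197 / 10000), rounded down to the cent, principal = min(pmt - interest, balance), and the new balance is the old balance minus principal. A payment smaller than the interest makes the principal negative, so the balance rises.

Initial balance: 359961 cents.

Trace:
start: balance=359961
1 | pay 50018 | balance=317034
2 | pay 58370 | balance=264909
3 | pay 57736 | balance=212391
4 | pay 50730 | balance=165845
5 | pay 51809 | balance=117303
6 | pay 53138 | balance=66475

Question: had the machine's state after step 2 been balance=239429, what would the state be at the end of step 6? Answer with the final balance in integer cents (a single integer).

state after step 2 := balance=239429
3 | pay 57736 | balance=186409
4 | pay 50730 | balance=139351
5 | pay 51809 | balance=90287
6 | pay 53138 | balance=38927

38927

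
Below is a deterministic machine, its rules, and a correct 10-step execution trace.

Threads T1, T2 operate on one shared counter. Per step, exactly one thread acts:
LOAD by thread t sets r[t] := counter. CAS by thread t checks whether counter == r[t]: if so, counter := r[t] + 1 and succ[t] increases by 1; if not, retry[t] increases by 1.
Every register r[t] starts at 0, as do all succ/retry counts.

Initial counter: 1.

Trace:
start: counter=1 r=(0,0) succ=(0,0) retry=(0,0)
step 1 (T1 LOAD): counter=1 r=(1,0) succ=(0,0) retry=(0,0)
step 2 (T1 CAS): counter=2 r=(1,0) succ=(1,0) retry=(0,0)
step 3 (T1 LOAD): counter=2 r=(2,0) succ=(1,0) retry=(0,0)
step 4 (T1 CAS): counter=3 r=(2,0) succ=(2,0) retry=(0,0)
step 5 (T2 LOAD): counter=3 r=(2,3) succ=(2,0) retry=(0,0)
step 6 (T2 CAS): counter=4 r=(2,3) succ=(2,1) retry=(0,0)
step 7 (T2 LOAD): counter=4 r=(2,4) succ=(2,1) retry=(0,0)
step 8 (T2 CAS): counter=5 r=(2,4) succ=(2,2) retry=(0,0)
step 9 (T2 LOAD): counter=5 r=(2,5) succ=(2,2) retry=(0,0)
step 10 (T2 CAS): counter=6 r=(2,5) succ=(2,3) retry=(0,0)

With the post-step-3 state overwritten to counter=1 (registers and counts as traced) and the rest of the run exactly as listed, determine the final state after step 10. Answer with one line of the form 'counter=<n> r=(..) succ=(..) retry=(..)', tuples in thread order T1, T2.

counter=4 r=(2,3) succ=(1,3) retry=(1,0)

state after step 3 := counter=1 r=(2,0) succ=(1,0) retry=(0,0)
step 4 (T1 CAS): counter=1 r=(2,0) succ=(1,0) retry=(1,0)
step 5 (T2 LOAD): counter=1 r=(2,1) succ=(1,0) retry=(1,0)
step 6 (T2 CAS): counter=2 r=(2,1) succ=(1,1) retry=(1,0)
step 7 (T2 LOAD): counter=2 r=(2,2) succ=(1,1) retry=(1,0)
step 8 (T2 CAS): counter=3 r=(2,2) succ=(1,2) retry=(1,0)
step 9 (T2 LOAD): counter=3 r=(2,3) succ=(1,2) retry=(1,0)
step 10 (T2 CAS): counter=4 r=(2,3) succ=(1,3) retry=(1,0)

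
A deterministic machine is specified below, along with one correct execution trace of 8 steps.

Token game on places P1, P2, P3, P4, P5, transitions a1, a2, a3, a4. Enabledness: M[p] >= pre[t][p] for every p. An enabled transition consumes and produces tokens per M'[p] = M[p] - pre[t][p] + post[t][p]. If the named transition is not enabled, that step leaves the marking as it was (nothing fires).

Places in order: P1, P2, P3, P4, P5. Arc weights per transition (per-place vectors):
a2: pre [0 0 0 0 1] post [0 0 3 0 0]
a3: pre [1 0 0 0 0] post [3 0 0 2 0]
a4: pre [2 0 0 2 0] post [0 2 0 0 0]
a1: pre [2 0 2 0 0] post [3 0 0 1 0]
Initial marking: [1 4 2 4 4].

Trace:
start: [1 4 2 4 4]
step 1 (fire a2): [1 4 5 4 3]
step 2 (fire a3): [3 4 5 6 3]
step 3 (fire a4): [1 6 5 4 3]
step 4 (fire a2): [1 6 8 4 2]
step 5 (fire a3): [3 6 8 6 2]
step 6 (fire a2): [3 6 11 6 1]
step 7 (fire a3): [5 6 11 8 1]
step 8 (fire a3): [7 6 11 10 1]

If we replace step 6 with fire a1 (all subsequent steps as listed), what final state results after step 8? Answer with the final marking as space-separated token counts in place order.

(re-executing from step 6 with the substitution; state before step 6: [3 6 8 6 2])
step 6 (fire a1): [4 6 6 7 2]
step 7 (fire a3): [6 6 6 9 2]
step 8 (fire a3): [8 6 6 11 2]

8 6 6 11 2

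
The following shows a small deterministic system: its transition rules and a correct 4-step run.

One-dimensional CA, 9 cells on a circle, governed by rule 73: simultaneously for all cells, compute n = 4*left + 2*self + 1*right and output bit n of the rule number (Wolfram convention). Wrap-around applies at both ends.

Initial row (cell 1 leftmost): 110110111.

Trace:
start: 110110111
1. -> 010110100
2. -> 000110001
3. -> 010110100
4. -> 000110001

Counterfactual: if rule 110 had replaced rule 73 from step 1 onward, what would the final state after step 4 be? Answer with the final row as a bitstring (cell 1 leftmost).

(re-executing steps 1..4 under rule 110; state before step 1: 110110111)
1. -> 011111100
2. -> 110000100
3. -> 110001101
4. -> 010011111

010011111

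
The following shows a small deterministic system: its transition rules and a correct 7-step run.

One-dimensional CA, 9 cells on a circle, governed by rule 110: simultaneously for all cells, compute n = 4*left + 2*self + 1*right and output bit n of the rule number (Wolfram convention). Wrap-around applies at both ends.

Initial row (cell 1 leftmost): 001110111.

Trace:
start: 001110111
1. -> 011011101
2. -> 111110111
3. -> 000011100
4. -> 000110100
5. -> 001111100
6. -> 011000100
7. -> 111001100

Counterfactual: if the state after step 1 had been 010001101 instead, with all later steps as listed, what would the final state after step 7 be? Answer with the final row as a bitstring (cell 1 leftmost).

state after step 1 := 010001101
2. -> 110011111
3. -> 010110000
4. -> 111110000
5. -> 100010001
6. -> 100110011
7. -> 101110110

101110110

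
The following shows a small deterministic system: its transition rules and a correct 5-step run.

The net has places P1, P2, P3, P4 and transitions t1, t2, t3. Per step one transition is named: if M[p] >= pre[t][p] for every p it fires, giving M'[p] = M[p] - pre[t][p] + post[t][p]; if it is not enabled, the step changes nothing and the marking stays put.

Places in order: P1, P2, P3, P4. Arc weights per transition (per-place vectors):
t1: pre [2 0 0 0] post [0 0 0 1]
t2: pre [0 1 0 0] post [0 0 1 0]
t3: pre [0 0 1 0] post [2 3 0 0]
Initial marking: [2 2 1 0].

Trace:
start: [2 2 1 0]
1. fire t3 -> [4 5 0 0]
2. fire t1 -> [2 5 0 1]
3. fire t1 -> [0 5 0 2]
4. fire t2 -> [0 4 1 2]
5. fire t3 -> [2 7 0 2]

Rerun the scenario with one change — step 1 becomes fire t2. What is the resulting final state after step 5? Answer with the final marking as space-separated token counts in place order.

2 3 2 1

(re-executing from step 1 with the substitution; state before step 1: [2 2 1 0])
1. fire t2 -> [2 1 2 0]
2. fire t1 -> [0 1 2 1]
3. fire t1 -> [0 1 2 1]
4. fire t2 -> [0 0 3 1]
5. fire t3 -> [2 3 2 1]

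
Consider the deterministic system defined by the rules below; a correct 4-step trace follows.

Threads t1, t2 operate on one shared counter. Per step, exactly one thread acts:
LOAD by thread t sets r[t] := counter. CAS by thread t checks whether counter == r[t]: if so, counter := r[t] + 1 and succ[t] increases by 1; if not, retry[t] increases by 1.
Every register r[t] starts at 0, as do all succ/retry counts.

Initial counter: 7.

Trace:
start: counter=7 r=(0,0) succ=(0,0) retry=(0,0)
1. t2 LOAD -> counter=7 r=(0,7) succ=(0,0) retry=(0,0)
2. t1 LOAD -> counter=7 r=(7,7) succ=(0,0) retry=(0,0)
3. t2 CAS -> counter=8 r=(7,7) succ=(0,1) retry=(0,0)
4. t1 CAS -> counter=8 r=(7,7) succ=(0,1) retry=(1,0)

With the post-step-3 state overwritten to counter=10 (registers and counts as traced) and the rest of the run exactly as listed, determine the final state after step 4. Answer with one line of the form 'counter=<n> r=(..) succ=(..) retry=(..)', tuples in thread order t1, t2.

counter=10 r=(7,7) succ=(0,1) retry=(1,0)

state after step 3 := counter=10 r=(7,7) succ=(0,1) retry=(0,0)
4. t1 CAS -> counter=10 r=(7,7) succ=(0,1) retry=(1,0)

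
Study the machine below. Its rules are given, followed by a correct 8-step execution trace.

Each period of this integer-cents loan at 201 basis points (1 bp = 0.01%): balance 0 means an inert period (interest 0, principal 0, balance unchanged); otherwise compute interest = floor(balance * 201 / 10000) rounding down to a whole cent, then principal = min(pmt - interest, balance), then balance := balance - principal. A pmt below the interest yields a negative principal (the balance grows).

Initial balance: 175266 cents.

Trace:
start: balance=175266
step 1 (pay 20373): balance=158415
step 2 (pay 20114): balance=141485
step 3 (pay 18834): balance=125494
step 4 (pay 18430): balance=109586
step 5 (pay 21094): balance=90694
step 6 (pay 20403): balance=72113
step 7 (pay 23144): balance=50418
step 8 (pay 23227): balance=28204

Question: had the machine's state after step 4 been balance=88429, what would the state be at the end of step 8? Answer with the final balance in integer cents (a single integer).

state after step 4 := balance=88429
step 5 (pay 21094): balance=69112
step 6 (pay 20403): balance=50098
step 7 (pay 23144): balance=27960
step 8 (pay 23227): balance=5294

5294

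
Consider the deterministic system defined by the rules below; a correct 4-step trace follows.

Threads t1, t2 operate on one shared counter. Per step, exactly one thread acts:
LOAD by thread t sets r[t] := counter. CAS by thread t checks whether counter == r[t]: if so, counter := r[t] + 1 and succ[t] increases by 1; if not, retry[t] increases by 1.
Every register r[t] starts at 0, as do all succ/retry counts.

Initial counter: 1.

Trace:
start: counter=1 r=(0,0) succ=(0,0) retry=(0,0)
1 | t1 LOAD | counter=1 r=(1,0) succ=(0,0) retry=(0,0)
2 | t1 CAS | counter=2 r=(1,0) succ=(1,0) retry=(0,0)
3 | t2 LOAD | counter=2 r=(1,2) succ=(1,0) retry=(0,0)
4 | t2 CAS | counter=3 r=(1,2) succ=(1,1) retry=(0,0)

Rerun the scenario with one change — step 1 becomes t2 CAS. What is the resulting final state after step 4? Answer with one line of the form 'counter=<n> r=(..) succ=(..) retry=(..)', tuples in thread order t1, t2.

(re-executing from step 1 with the substitution; state before step 1: counter=1 r=(0,0) succ=(0,0) retry=(0,0))
1 | t2 CAS | counter=1 r=(0,0) succ=(0,0) retry=(0,1)
2 | t1 CAS | counter=1 r=(0,0) succ=(0,0) retry=(1,1)
3 | t2 LOAD | counter=1 r=(0,1) succ=(0,0) retry=(1,1)
4 | t2 CAS | counter=2 r=(0,1) succ=(0,1) retry=(1,1)

counter=2 r=(0,1) succ=(0,1) retry=(1,1)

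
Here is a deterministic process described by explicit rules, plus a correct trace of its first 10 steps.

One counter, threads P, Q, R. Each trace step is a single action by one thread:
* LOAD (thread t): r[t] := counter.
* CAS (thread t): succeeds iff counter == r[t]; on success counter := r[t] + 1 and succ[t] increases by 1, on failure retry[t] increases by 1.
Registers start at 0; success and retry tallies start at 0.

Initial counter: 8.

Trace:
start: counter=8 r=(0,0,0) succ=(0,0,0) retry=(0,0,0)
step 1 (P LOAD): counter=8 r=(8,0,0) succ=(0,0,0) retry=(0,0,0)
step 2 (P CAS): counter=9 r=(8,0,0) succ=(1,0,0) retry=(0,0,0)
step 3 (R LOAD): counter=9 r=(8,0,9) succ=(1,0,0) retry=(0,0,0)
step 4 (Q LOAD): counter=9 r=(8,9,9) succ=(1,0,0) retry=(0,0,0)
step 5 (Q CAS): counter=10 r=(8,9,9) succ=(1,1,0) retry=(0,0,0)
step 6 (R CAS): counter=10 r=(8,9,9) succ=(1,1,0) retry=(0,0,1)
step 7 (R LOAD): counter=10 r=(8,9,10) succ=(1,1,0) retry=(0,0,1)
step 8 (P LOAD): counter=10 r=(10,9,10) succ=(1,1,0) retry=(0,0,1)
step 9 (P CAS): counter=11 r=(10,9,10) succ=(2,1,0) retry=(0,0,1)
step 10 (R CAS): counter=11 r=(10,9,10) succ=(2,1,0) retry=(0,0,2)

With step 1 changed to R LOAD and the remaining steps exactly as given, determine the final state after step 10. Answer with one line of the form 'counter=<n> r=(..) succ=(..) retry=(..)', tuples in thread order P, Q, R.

counter=10 r=(9,8,9) succ=(1,1,0) retry=(1,0,2)

(re-executing from step 1 with the substitution; state before step 1: counter=8 r=(0,0,0) succ=(0,0,0) retry=(0,0,0))
step 1 (R LOAD): counter=8 r=(0,0,8) succ=(0,0,0) retry=(0,0,0)
step 2 (P CAS): counter=8 r=(0,0,8) succ=(0,0,0) retry=(1,0,0)
step 3 (R LOAD): counter=8 r=(0,0,8) succ=(0,0,0) retry=(1,0,0)
step 4 (Q LOAD): counter=8 r=(0,8,8) succ=(0,0,0) retry=(1,0,0)
step 5 (Q CAS): counter=9 r=(0,8,8) succ=(0,1,0) retry=(1,0,0)
step 6 (R CAS): counter=9 r=(0,8,8) succ=(0,1,0) retry=(1,0,1)
step 7 (R LOAD): counter=9 r=(0,8,9) succ=(0,1,0) retry=(1,0,1)
step 8 (P LOAD): counter=9 r=(9,8,9) succ=(0,1,0) retry=(1,0,1)
step 9 (P CAS): counter=10 r=(9,8,9) succ=(1,1,0) retry=(1,0,1)
step 10 (R CAS): counter=10 r=(9,8,9) succ=(1,1,0) retry=(1,0,2)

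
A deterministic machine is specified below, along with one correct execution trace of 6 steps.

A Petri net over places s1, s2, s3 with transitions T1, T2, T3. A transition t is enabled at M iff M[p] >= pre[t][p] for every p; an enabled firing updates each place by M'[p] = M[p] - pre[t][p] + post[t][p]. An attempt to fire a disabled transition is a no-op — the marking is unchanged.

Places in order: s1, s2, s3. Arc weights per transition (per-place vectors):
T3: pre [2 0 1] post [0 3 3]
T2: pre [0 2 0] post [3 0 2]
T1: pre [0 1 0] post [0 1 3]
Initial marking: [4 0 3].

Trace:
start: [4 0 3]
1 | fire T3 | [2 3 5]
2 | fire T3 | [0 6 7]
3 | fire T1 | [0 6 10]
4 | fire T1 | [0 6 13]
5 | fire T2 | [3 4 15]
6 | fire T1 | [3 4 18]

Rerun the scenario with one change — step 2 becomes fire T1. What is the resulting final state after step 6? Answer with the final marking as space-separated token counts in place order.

(re-executing from step 2 with the substitution; state before step 2: [2 3 5])
2 | fire T1 | [2 3 8]
3 | fire T1 | [2 3 11]
4 | fire T1 | [2 3 14]
5 | fire T2 | [5 1 16]
6 | fire T1 | [5 1 19]

5 1 19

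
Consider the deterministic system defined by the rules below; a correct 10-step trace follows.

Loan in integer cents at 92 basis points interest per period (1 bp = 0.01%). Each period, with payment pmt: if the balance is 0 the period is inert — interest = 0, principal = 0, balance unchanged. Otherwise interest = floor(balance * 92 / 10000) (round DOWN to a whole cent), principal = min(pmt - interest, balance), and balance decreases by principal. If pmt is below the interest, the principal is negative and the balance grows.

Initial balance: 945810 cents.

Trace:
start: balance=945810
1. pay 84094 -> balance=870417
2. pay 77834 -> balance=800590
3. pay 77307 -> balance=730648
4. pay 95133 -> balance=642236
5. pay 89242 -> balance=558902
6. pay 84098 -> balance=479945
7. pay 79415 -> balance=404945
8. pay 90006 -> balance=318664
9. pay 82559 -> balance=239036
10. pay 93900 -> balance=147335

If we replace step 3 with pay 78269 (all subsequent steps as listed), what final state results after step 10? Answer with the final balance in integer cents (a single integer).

(re-executing from step 3 with the substitution; state before step 3: balance=800590)
3. pay 78269 -> balance=729686
4. pay 95133 -> balance=641266
5. pay 89242 -> balance=557923
6. pay 84098 -> balance=478957
7. pay 79415 -> balance=403948
8. pay 90006 -> balance=317658
9. pay 82559 -> balance=238021
10. pay 93900 -> balance=146310

146310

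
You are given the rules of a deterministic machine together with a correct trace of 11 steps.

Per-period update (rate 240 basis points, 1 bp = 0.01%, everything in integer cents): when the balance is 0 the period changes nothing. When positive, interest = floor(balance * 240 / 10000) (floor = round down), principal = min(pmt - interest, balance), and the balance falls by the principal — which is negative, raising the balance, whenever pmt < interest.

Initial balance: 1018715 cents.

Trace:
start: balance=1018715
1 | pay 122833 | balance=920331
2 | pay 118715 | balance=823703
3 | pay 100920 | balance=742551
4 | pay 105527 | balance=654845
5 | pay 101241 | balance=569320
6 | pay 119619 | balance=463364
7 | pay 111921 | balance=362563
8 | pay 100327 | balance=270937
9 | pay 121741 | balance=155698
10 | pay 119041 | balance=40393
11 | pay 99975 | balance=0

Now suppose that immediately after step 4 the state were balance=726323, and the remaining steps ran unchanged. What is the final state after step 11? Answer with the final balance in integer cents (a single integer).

25774

state after step 4 := balance=726323
5 | pay 101241 | balance=642513
6 | pay 119619 | balance=538314
7 | pay 111921 | balance=439312
8 | pay 100327 | balance=349528
9 | pay 121741 | balance=236175
10 | pay 119041 | balance=122802
11 | pay 99975 | balance=25774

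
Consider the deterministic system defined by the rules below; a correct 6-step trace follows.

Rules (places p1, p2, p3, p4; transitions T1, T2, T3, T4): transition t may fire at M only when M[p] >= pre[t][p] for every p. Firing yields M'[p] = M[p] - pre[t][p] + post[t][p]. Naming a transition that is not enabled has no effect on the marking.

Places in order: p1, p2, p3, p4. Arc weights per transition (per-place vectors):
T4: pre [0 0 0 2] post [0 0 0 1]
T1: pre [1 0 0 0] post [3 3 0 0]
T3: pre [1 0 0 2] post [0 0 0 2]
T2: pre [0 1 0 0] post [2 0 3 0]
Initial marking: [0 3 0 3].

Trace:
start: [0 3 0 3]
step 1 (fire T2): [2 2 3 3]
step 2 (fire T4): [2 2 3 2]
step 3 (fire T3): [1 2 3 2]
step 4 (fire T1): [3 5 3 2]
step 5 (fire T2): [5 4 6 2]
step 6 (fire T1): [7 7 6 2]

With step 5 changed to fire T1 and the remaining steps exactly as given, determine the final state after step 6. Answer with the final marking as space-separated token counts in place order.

(re-executing from step 5 with the substitution; state before step 5: [3 5 3 2])
step 5 (fire T1): [5 8 3 2]
step 6 (fire T1): [7 11 3 2]

7 11 3 2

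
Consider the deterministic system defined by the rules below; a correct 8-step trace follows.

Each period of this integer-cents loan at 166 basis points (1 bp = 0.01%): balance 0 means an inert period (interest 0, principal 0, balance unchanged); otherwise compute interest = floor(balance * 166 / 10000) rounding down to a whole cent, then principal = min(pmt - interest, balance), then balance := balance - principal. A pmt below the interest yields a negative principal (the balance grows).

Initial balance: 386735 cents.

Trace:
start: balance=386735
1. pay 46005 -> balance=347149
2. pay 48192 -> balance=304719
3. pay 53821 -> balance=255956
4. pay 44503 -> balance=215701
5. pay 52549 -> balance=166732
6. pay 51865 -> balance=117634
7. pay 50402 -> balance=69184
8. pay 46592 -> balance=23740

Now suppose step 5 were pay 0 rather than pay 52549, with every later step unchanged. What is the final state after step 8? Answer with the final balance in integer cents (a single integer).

78950

(re-executing from step 5 with the substitution; state before step 5: balance=215701)
5. pay 0 -> balance=219281
6. pay 51865 -> balance=171056
7. pay 50402 -> balance=123493
8. pay 46592 -> balance=78950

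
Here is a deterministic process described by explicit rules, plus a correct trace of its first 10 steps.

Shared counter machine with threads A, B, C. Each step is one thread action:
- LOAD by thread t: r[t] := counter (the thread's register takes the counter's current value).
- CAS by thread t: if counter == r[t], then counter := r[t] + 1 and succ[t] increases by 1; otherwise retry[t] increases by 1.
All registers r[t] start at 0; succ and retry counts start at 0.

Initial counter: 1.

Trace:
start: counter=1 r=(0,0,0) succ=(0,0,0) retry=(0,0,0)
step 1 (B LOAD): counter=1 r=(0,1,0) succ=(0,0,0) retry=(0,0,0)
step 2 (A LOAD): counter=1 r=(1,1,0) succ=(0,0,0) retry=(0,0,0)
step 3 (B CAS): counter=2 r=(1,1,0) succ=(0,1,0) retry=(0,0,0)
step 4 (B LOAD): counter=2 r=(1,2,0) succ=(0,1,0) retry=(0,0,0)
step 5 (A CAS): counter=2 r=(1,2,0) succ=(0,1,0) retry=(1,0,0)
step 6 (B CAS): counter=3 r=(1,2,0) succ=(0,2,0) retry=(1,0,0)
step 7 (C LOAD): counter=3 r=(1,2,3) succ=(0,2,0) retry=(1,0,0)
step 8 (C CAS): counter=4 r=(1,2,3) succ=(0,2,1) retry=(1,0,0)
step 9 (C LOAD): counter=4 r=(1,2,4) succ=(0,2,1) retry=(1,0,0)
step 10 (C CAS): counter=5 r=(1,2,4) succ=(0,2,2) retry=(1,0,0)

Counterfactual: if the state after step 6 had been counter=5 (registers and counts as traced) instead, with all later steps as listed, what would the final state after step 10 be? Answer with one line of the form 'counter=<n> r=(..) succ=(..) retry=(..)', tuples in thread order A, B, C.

counter=7 r=(1,2,6) succ=(0,2,2) retry=(1,0,0)

state after step 6 := counter=5 r=(1,2,0) succ=(0,2,0) retry=(1,0,0)
step 7 (C LOAD): counter=5 r=(1,2,5) succ=(0,2,0) retry=(1,0,0)
step 8 (C CAS): counter=6 r=(1,2,5) succ=(0,2,1) retry=(1,0,0)
step 9 (C LOAD): counter=6 r=(1,2,6) succ=(0,2,1) retry=(1,0,0)
step 10 (C CAS): counter=7 r=(1,2,6) succ=(0,2,2) retry=(1,0,0)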